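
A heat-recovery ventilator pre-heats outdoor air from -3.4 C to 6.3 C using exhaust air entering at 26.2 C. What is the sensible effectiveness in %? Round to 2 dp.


eff = (6.3-(-3.4))/(26.2-(-3.4))*100 = 32.77 %

32.77 %


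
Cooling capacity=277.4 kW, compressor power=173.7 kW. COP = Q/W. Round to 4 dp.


COP = 277.4 / 173.7 = 1.5970

1.5970


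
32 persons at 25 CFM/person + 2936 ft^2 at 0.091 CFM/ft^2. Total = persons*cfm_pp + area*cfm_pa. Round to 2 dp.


Total = 32*25 + 2936*0.091 = 1067.18 CFM

1067.18 CFM


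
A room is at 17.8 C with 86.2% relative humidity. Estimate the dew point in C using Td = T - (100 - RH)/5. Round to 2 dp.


Td = 17.8 - (100-86.2)/5 = 15.04 C

15.04 C


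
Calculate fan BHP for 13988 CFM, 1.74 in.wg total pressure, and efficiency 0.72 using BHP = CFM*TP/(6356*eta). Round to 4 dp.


BHP = 13988 * 1.74 / (6356 * 0.72) = 5.3185 hp

5.3185 hp


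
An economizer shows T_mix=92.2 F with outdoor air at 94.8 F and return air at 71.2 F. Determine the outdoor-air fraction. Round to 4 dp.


frac = (92.2 - 71.2) / (94.8 - 71.2) = 0.8898

0.8898


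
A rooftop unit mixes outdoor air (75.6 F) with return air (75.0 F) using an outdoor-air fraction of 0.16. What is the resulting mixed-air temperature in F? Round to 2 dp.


T_mix = 0.16*75.6 + 0.84*75.0 = 75.10 F

75.10 F


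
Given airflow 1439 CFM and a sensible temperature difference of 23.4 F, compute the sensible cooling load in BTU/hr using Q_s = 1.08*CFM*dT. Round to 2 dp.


Q = 1.08 * 1439 * 23.4 = 36366.41 BTU/hr

36366.41 BTU/hr


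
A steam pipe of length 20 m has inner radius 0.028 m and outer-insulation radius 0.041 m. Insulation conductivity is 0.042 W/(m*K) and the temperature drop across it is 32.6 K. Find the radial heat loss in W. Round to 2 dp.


Q = 2*pi*0.042*20*32.6/ln(0.041/0.028) = 451.16 W

451.16 W


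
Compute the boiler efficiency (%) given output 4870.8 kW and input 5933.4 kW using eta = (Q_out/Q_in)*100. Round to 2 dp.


eta = (4870.8/5933.4)*100 = 82.09 %

82.09 %


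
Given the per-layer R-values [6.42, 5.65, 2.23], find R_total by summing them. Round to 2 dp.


R_total = 6.42 + 5.65 + 2.23 = 14.30

14.30


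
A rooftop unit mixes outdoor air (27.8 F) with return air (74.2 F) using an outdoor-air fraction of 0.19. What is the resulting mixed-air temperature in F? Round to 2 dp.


T_mix = 0.19*27.8 + 0.81*74.2 = 65.38 F

65.38 F


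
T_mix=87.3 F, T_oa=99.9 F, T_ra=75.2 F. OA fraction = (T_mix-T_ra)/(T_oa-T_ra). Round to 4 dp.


frac = (87.3 - 75.2) / (99.9 - 75.2) = 0.4899

0.4899


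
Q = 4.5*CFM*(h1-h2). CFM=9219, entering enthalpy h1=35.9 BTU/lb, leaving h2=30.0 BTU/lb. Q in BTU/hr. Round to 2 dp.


Q = 4.5 * 9219 * (35.9 - 30.0) = 244764.45 BTU/hr

244764.45 BTU/hr


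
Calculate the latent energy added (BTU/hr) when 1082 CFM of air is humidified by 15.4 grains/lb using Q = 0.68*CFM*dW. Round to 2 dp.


Q = 0.68 * 1082 * 15.4 = 11330.70 BTU/hr

11330.70 BTU/hr


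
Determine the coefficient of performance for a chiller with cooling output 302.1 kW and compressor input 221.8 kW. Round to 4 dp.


COP = 302.1 / 221.8 = 1.3620

1.3620


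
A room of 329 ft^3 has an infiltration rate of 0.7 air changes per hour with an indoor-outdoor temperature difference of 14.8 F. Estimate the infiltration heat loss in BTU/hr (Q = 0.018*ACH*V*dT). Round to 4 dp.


Q = 0.018 * 0.7 * 329 * 14.8 = 61.3519 BTU/hr

61.3519 BTU/hr


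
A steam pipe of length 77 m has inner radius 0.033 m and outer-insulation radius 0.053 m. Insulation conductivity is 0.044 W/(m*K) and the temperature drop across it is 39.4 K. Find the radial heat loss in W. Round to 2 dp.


Q = 2*pi*0.044*77*39.4/ln(0.053/0.033) = 1770.27 W

1770.27 W


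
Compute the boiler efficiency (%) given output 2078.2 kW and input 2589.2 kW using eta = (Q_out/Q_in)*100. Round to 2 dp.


eta = (2078.2/2589.2)*100 = 80.26 %

80.26 %


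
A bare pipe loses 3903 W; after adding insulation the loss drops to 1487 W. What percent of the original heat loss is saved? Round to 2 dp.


Savings = ((3903-1487)/3903)*100 = 61.90 %

61.90 %


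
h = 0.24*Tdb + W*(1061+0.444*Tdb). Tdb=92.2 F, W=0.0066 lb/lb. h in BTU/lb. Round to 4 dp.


h = 0.24*92.2 + 0.0066*(1061+0.444*92.2) = 29.4008 BTU/lb

29.4008 BTU/lb


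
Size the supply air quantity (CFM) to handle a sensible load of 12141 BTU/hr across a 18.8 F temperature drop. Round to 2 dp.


CFM = 12141 / (1.08 * 18.8) = 597.96

597.96 CFM


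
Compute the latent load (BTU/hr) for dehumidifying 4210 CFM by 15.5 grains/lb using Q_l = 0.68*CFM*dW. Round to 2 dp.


Q = 0.68 * 4210 * 15.5 = 44373.40 BTU/hr

44373.40 BTU/hr


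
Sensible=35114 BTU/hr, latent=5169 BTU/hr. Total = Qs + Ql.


Qt = 35114 + 5169 = 40283 BTU/hr

40283 BTU/hr


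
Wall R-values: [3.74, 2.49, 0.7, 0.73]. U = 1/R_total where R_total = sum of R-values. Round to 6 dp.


R_total = 3.74 + 2.49 + 0.7 + 0.73 = 7.66
U = 1/7.66 = 0.130548

0.130548


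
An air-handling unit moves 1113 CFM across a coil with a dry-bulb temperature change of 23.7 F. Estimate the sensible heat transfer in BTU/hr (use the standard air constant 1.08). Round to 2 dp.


Q = 1.08 * 1113 * 23.7 = 28488.35 BTU/hr

28488.35 BTU/hr


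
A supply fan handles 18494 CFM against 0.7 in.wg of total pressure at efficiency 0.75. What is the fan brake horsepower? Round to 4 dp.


BHP = 18494 * 0.7 / (6356 * 0.75) = 2.7157 hp

2.7157 hp


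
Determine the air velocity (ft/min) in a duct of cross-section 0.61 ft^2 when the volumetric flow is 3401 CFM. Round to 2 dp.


V = 3401 / 0.61 = 5575.41 ft/min

5575.41 ft/min


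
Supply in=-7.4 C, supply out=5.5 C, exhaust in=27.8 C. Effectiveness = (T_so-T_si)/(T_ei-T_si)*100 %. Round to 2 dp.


eff = (5.5-(-7.4))/(27.8-(-7.4))*100 = 36.65 %

36.65 %


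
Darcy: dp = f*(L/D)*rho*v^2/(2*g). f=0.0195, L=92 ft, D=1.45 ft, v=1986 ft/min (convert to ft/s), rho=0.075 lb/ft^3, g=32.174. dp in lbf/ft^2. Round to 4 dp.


v_fps = 1986/60 = 33.1 ft/s
dp = 0.0195*(92/1.45)*0.075*33.1^2/(2*32.174) = 1.5799 lbf/ft^2

1.5799 lbf/ft^2


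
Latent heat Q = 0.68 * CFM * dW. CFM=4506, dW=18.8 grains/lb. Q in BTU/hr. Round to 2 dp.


Q = 0.68 * 4506 * 18.8 = 57604.70 BTU/hr

57604.70 BTU/hr


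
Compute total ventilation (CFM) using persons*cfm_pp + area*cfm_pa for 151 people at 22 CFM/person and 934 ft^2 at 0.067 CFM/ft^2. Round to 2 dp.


Total = 151*22 + 934*0.067 = 3384.58 CFM

3384.58 CFM


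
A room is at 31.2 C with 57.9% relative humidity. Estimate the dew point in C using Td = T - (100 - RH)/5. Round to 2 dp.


Td = 31.2 - (100-57.9)/5 = 22.78 C

22.78 C


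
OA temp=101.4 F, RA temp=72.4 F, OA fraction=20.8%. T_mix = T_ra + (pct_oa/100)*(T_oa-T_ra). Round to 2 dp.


T_mix = 72.4 + (20.8/100)*(101.4-72.4) = 78.43 F

78.43 F


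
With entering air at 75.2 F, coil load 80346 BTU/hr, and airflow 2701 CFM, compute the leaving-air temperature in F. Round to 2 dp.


dT = 80346/(1.08*2701) = 27.5433
T_leave = 75.2 - 27.5433 = 47.66 F

47.66 F


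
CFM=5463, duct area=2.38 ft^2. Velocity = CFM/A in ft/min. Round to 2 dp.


V = 5463 / 2.38 = 2295.38 ft/min

2295.38 ft/min


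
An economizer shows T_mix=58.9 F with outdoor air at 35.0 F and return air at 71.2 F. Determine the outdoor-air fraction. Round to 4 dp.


frac = (58.9 - 71.2) / (35.0 - 71.2) = 0.3398

0.3398


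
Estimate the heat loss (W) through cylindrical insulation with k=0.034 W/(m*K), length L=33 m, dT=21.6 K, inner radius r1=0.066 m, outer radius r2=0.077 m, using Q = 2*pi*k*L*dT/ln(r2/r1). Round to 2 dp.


Q = 2*pi*0.034*33*21.6/ln(0.077/0.066) = 987.83 W

987.83 W


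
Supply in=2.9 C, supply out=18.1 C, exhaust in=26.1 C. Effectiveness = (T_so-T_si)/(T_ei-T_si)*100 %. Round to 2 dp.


eff = (18.1-2.9)/(26.1-2.9)*100 = 65.52 %

65.52 %


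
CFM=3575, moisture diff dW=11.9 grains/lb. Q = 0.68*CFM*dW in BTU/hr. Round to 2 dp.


Q = 0.68 * 3575 * 11.9 = 28928.90 BTU/hr

28928.90 BTU/hr


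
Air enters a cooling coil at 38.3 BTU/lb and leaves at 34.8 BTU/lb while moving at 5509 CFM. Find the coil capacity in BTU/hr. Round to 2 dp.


Q = 4.5 * 5509 * (38.3 - 34.8) = 86766.75 BTU/hr

86766.75 BTU/hr


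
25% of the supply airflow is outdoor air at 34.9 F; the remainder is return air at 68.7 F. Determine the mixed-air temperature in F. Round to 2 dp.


T_mix = 0.25*34.9 + 0.75*68.7 = 60.25 F

60.25 F


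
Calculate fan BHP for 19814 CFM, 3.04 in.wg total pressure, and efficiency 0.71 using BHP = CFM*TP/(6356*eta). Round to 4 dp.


BHP = 19814 * 3.04 / (6356 * 0.71) = 13.3476 hp

13.3476 hp


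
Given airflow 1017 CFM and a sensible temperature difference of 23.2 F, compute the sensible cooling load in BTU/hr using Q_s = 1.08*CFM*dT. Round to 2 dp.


Q = 1.08 * 1017 * 23.2 = 25481.95 BTU/hr

25481.95 BTU/hr


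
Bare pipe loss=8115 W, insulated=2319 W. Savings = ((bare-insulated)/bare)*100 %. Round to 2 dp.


Savings = ((8115-2319)/8115)*100 = 71.42 %

71.42 %


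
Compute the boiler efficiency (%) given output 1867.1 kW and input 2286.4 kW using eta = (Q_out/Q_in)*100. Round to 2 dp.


eta = (1867.1/2286.4)*100 = 81.66 %

81.66 %


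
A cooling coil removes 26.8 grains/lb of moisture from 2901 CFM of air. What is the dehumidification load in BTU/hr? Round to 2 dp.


Q = 0.68 * 2901 * 26.8 = 52867.82 BTU/hr

52867.82 BTU/hr


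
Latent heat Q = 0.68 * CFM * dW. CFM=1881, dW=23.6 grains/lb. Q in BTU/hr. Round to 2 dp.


Q = 0.68 * 1881 * 23.6 = 30186.29 BTU/hr

30186.29 BTU/hr


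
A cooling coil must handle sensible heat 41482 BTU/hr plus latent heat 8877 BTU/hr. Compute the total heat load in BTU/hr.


Qt = 41482 + 8877 = 50359 BTU/hr

50359 BTU/hr


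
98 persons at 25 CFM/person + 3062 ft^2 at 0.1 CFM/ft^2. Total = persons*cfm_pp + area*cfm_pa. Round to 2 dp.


Total = 98*25 + 3062*0.1 = 2756.20 CFM

2756.20 CFM


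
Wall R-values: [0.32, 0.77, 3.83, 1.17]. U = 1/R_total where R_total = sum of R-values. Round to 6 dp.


R_total = 0.32 + 0.77 + 3.83 + 1.17 = 6.09
U = 1/6.09 = 0.164204

0.164204


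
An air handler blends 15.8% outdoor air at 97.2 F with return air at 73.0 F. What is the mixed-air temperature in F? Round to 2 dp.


T_mix = 73.0 + (15.8/100)*(97.2-73.0) = 76.82 F

76.82 F


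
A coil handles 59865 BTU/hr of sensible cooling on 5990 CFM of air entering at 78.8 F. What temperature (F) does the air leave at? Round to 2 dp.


dT = 59865/(1.08*5990) = 9.2538
T_leave = 78.8 - 9.2538 = 69.55 F

69.55 F


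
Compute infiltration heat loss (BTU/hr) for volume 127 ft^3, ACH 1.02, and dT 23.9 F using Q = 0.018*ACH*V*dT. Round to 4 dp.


Q = 0.018 * 1.02 * 127 * 23.9 = 55.7281 BTU/hr

55.7281 BTU/hr


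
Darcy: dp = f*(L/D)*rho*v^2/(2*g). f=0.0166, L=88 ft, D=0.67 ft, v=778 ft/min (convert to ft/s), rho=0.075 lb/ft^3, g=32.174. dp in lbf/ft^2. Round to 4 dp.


v_fps = 778/60 = 12.9667 ft/s
dp = 0.0166*(88/0.67)*0.075*12.9667^2/(2*32.174) = 0.4273 lbf/ft^2

0.4273 lbf/ft^2


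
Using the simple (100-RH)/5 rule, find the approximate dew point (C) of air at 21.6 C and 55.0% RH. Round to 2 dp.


Td = 21.6 - (100-55.0)/5 = 12.60 C

12.60 C


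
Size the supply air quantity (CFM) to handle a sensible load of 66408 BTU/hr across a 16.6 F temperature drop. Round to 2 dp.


CFM = 66408 / (1.08 * 16.6) = 3704.15

3704.15 CFM


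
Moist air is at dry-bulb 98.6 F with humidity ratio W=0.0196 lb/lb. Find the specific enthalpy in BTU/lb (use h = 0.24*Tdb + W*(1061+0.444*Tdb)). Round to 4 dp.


h = 0.24*98.6 + 0.0196*(1061+0.444*98.6) = 45.3177 BTU/lb

45.3177 BTU/lb


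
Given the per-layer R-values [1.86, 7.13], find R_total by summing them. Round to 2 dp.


R_total = 1.86 + 7.13 = 8.99

8.99


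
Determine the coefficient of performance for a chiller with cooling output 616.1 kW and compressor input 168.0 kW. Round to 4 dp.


COP = 616.1 / 168.0 = 3.6673

3.6673


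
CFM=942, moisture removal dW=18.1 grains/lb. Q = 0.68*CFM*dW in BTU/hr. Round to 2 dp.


Q = 0.68 * 942 * 18.1 = 11594.14 BTU/hr

11594.14 BTU/hr


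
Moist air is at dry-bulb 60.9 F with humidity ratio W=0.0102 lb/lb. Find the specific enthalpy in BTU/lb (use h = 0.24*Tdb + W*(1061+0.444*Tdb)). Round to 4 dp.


h = 0.24*60.9 + 0.0102*(1061+0.444*60.9) = 25.7140 BTU/lb

25.7140 BTU/lb


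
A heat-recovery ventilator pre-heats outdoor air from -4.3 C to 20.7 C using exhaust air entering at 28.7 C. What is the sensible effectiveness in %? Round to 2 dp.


eff = (20.7-(-4.3))/(28.7-(-4.3))*100 = 75.76 %

75.76 %


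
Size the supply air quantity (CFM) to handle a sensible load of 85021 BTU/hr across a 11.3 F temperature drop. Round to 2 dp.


CFM = 85021 / (1.08 * 11.3) = 6966.65

6966.65 CFM


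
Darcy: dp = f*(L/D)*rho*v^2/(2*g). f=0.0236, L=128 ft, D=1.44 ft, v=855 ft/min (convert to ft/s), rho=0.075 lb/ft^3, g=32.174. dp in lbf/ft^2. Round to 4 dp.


v_fps = 855/60 = 14.25 ft/s
dp = 0.0236*(128/1.44)*0.075*14.25^2/(2*32.174) = 0.4965 lbf/ft^2

0.4965 lbf/ft^2


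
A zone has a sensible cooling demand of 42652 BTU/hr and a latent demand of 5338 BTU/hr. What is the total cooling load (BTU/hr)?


Qt = 42652 + 5338 = 47990 BTU/hr

47990 BTU/hr


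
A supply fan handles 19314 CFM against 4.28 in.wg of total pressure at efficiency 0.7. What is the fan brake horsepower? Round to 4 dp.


BHP = 19314 * 4.28 / (6356 * 0.7) = 18.5795 hp

18.5795 hp


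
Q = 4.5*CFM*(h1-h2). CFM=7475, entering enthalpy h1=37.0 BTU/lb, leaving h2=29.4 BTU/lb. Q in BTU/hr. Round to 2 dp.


Q = 4.5 * 7475 * (37.0 - 29.4) = 255645.00 BTU/hr

255645.00 BTU/hr


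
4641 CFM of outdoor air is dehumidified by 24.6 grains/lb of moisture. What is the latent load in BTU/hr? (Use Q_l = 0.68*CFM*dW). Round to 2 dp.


Q = 0.68 * 4641 * 24.6 = 77634.65 BTU/hr

77634.65 BTU/hr


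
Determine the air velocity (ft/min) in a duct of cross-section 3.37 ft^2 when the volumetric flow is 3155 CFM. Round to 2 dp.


V = 3155 / 3.37 = 936.20 ft/min

936.20 ft/min


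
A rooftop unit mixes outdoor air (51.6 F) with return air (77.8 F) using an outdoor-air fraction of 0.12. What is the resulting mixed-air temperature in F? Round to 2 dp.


T_mix = 0.12*51.6 + 0.88*77.8 = 74.66 F

74.66 F


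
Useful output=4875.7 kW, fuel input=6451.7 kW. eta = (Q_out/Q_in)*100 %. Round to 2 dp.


eta = (4875.7/6451.7)*100 = 75.57 %

75.57 %


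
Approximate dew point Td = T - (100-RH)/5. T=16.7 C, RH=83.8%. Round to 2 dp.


Td = 16.7 - (100-83.8)/5 = 13.46 C

13.46 C


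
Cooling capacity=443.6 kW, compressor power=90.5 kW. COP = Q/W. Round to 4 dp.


COP = 443.6 / 90.5 = 4.9017

4.9017


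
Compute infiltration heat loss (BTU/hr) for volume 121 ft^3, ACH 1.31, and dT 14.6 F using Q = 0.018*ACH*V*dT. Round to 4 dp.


Q = 0.018 * 1.31 * 121 * 14.6 = 41.6564 BTU/hr

41.6564 BTU/hr


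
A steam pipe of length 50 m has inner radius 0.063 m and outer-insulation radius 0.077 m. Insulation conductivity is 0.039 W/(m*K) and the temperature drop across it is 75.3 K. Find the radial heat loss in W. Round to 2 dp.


Q = 2*pi*0.039*50*75.3/ln(0.077/0.063) = 4597.54 W

4597.54 W


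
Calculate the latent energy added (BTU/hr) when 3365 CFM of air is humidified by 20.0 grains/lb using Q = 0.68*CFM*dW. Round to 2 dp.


Q = 0.68 * 3365 * 20.0 = 45764.00 BTU/hr

45764.00 BTU/hr


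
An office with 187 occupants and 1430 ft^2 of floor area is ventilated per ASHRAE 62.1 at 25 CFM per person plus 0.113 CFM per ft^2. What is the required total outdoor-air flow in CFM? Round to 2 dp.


Total = 187*25 + 1430*0.113 = 4836.59 CFM

4836.59 CFM


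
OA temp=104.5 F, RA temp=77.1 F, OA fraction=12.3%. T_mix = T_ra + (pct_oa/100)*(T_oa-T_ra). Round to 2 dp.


T_mix = 77.1 + (12.3/100)*(104.5-77.1) = 80.47 F

80.47 F


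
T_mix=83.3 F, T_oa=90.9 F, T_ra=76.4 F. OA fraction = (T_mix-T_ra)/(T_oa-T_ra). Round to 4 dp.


frac = (83.3 - 76.4) / (90.9 - 76.4) = 0.4759

0.4759


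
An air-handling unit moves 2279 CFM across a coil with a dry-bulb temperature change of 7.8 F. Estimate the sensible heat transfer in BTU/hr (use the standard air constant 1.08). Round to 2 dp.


Q = 1.08 * 2279 * 7.8 = 19198.30 BTU/hr

19198.30 BTU/hr


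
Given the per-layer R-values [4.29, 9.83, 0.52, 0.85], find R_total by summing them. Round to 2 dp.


R_total = 4.29 + 9.83 + 0.52 + 0.85 = 15.49

15.49


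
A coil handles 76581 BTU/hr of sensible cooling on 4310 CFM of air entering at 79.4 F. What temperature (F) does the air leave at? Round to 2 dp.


dT = 76581/(1.08*4310) = 16.4520
T_leave = 79.4 - 16.4520 = 62.95 F

62.95 F


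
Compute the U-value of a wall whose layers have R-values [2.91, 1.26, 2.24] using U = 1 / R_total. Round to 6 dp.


R_total = 2.91 + 1.26 + 2.24 = 6.41
U = 1/6.41 = 0.156006

0.156006


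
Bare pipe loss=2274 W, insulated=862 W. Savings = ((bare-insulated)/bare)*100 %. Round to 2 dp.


Savings = ((2274-862)/2274)*100 = 62.09 %

62.09 %


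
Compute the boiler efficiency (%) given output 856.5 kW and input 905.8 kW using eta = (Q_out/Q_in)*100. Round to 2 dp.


eta = (856.5/905.8)*100 = 94.56 %

94.56 %


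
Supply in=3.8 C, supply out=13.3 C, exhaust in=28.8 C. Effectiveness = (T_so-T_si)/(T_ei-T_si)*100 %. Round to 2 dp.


eff = (13.3-3.8)/(28.8-3.8)*100 = 38.00 %

38.00 %


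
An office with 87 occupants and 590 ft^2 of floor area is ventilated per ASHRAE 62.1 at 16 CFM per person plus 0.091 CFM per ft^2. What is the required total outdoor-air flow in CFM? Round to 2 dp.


Total = 87*16 + 590*0.091 = 1445.69 CFM

1445.69 CFM


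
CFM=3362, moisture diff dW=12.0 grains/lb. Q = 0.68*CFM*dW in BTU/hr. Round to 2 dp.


Q = 0.68 * 3362 * 12.0 = 27433.92 BTU/hr

27433.92 BTU/hr


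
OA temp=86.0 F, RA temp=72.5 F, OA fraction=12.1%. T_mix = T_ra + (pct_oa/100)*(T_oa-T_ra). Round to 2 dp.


T_mix = 72.5 + (12.1/100)*(86.0-72.5) = 74.13 F

74.13 F


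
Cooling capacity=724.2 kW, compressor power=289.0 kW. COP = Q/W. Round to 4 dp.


COP = 724.2 / 289.0 = 2.5059

2.5059


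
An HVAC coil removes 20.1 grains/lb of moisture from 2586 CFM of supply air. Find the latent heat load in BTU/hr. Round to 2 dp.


Q = 0.68 * 2586 * 20.1 = 35345.45 BTU/hr

35345.45 BTU/hr


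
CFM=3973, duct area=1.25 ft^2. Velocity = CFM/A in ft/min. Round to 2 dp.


V = 3973 / 1.25 = 3178.40 ft/min

3178.40 ft/min


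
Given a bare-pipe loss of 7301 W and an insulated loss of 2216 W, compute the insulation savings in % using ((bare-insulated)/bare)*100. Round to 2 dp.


Savings = ((7301-2216)/7301)*100 = 69.65 %

69.65 %


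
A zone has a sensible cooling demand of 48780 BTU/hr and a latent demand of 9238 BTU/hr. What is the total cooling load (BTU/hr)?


Qt = 48780 + 9238 = 58018 BTU/hr

58018 BTU/hr


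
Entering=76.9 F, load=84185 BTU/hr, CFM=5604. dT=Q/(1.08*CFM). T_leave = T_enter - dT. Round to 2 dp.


dT = 84185/(1.08*5604) = 13.9095
T_leave = 76.9 - 13.9095 = 62.99 F

62.99 F


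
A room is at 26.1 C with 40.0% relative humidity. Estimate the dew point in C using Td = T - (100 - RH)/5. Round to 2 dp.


Td = 26.1 - (100-40.0)/5 = 14.10 C

14.10 C


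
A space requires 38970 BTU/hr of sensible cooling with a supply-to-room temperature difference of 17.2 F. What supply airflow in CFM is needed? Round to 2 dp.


CFM = 38970 / (1.08 * 17.2) = 2097.87

2097.87 CFM


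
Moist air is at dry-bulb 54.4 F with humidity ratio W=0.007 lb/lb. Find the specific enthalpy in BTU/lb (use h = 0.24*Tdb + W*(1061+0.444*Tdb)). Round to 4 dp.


h = 0.24*54.4 + 0.007*(1061+0.444*54.4) = 20.6521 BTU/lb

20.6521 BTU/lb


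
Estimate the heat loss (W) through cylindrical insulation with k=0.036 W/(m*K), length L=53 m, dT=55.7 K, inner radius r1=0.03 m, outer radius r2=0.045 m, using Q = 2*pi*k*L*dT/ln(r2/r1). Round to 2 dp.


Q = 2*pi*0.036*53*55.7/ln(0.045/0.03) = 1646.87 W

1646.87 W


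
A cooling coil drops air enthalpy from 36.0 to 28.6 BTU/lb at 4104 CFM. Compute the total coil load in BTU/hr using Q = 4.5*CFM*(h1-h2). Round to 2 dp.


Q = 4.5 * 4104 * (36.0 - 28.6) = 136663.20 BTU/hr

136663.20 BTU/hr


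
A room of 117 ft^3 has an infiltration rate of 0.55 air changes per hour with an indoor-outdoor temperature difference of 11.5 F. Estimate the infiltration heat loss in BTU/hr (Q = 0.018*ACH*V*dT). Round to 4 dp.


Q = 0.018 * 0.55 * 117 * 11.5 = 13.3205 BTU/hr

13.3205 BTU/hr


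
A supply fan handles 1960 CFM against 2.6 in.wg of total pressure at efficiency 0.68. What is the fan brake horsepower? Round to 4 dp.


BHP = 1960 * 2.6 / (6356 * 0.68) = 1.1791 hp

1.1791 hp


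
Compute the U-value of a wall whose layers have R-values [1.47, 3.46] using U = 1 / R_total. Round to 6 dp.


R_total = 1.47 + 3.46 = 4.93
U = 1/4.93 = 0.202840

0.202840


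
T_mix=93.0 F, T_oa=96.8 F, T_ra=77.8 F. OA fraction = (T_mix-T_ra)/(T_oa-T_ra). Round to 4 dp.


frac = (93.0 - 77.8) / (96.8 - 77.8) = 0.8000

0.8000


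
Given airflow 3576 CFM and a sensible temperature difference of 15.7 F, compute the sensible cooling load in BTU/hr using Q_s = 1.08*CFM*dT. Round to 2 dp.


Q = 1.08 * 3576 * 15.7 = 60634.66 BTU/hr

60634.66 BTU/hr


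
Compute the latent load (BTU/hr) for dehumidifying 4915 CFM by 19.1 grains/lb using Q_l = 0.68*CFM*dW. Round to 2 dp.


Q = 0.68 * 4915 * 19.1 = 63836.02 BTU/hr

63836.02 BTU/hr


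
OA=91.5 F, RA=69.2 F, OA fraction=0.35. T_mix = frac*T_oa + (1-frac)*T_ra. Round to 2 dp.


T_mix = 0.35*91.5 + 0.65*69.2 = 77.01 F

77.01 F


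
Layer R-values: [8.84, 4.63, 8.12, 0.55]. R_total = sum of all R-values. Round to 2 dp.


R_total = 8.84 + 4.63 + 8.12 + 0.55 = 22.14

22.14


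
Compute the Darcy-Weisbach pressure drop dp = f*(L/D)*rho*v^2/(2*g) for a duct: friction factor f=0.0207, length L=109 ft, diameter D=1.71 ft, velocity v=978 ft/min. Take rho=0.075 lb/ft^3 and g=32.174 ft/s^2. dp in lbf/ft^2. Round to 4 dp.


v_fps = 978/60 = 16.3 ft/s
dp = 0.0207*(109/1.71)*0.075*16.3^2/(2*32.174) = 0.4086 lbf/ft^2

0.4086 lbf/ft^2


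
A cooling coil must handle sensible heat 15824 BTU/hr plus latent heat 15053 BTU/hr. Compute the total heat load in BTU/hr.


Qt = 15824 + 15053 = 30877 BTU/hr

30877 BTU/hr


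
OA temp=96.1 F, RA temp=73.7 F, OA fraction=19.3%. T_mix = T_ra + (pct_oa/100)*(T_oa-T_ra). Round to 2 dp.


T_mix = 73.7 + (19.3/100)*(96.1-73.7) = 78.02 F

78.02 F


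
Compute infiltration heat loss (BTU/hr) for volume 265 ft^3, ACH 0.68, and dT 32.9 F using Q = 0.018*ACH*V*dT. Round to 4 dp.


Q = 0.018 * 0.68 * 265 * 32.9 = 106.7144 BTU/hr

106.7144 BTU/hr


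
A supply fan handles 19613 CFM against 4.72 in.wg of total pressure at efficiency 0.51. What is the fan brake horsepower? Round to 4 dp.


BHP = 19613 * 4.72 / (6356 * 0.51) = 28.5583 hp

28.5583 hp


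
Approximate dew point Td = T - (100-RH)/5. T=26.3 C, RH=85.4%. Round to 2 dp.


Td = 26.3 - (100-85.4)/5 = 23.38 C

23.38 C


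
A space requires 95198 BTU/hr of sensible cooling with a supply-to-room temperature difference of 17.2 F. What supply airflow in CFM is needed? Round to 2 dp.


CFM = 95198 / (1.08 * 17.2) = 5124.78

5124.78 CFM


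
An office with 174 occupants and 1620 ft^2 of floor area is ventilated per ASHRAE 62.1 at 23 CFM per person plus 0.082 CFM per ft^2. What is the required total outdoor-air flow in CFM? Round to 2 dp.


Total = 174*23 + 1620*0.082 = 4134.84 CFM

4134.84 CFM


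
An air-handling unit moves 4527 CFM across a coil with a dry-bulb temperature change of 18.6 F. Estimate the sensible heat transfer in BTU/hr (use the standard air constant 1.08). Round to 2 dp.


Q = 1.08 * 4527 * 18.6 = 90938.38 BTU/hr

90938.38 BTU/hr


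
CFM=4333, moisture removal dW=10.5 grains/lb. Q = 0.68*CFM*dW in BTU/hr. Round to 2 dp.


Q = 0.68 * 4333 * 10.5 = 30937.62 BTU/hr

30937.62 BTU/hr


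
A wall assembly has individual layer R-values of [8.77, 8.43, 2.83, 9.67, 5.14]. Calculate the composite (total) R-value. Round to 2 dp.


R_total = 8.77 + 8.43 + 2.83 + 9.67 + 5.14 = 34.84

34.84


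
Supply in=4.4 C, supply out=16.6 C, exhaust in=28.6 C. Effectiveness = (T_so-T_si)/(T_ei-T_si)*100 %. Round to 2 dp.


eff = (16.6-4.4)/(28.6-4.4)*100 = 50.41 %

50.41 %


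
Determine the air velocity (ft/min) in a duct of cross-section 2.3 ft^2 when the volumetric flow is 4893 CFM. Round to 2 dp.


V = 4893 / 2.3 = 2127.39 ft/min

2127.39 ft/min


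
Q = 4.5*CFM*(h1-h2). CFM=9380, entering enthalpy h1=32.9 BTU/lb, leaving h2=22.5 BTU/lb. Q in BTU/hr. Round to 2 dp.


Q = 4.5 * 9380 * (32.9 - 22.5) = 438984.00 BTU/hr

438984.00 BTU/hr


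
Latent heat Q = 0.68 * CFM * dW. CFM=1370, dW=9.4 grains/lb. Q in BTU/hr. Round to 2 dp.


Q = 0.68 * 1370 * 9.4 = 8757.04 BTU/hr

8757.04 BTU/hr


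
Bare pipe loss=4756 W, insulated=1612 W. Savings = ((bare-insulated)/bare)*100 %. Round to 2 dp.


Savings = ((4756-1612)/4756)*100 = 66.11 %

66.11 %


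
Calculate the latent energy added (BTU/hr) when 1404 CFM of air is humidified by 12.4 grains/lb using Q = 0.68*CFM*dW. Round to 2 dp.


Q = 0.68 * 1404 * 12.4 = 11838.53 BTU/hr

11838.53 BTU/hr


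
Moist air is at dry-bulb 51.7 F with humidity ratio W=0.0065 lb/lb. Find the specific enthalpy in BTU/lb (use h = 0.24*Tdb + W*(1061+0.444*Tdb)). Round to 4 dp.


h = 0.24*51.7 + 0.0065*(1061+0.444*51.7) = 19.4537 BTU/lb

19.4537 BTU/lb


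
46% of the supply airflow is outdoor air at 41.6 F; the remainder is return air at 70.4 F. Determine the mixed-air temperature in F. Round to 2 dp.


T_mix = 0.46*41.6 + 0.54*70.4 = 57.15 F

57.15 F


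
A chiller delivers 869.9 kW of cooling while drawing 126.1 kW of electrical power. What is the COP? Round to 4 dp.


COP = 869.9 / 126.1 = 6.8985

6.8985


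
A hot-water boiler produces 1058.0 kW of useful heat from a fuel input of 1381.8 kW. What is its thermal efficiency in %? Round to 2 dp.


eta = (1058.0/1381.8)*100 = 76.57 %

76.57 %


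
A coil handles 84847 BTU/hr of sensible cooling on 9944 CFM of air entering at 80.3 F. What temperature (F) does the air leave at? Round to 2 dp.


dT = 84847/(1.08*9944) = 7.9004
T_leave = 80.3 - 7.9004 = 72.40 F

72.40 F


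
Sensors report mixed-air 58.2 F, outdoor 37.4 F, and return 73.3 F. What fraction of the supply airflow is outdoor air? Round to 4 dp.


frac = (58.2 - 73.3) / (37.4 - 73.3) = 0.4206

0.4206


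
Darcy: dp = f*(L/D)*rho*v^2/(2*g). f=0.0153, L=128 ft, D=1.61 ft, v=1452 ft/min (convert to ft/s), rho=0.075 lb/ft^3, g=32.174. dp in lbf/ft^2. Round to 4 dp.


v_fps = 1452/60 = 24.2 ft/s
dp = 0.0153*(128/1.61)*0.075*24.2^2/(2*32.174) = 0.8303 lbf/ft^2

0.8303 lbf/ft^2


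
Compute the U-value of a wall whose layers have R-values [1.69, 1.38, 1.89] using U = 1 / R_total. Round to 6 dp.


R_total = 1.69 + 1.38 + 1.89 = 4.96
U = 1/4.96 = 0.201613

0.201613


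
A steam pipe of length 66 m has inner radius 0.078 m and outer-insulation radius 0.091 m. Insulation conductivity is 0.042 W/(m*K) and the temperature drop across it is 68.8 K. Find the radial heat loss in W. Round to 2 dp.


Q = 2*pi*0.042*66*68.8/ln(0.091/0.078) = 7773.49 W

7773.49 W


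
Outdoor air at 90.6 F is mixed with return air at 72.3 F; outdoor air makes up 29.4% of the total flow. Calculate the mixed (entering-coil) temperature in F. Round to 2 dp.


T_mix = 72.3 + (29.4/100)*(90.6-72.3) = 77.68 F

77.68 F


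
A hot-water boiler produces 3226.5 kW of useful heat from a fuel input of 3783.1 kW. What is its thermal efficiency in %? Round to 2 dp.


eta = (3226.5/3783.1)*100 = 85.29 %

85.29 %


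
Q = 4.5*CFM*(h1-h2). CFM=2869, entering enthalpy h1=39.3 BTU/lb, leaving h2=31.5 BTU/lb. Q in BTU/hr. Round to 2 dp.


Q = 4.5 * 2869 * (39.3 - 31.5) = 100701.90 BTU/hr

100701.90 BTU/hr


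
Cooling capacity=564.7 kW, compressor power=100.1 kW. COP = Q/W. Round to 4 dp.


COP = 564.7 / 100.1 = 5.6414

5.6414


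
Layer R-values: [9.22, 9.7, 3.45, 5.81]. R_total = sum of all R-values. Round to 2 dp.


R_total = 9.22 + 9.7 + 3.45 + 5.81 = 28.18

28.18


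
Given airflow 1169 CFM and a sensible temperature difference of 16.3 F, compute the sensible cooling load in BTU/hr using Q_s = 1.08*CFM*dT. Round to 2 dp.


Q = 1.08 * 1169 * 16.3 = 20579.08 BTU/hr

20579.08 BTU/hr


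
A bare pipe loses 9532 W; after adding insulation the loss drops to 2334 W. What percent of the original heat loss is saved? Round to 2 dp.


Savings = ((9532-2334)/9532)*100 = 75.51 %

75.51 %


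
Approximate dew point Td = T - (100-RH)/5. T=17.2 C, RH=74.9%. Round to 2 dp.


Td = 17.2 - (100-74.9)/5 = 12.18 C

12.18 C


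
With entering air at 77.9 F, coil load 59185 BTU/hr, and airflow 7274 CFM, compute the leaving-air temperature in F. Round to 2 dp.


dT = 59185/(1.08*7274) = 7.5338
T_leave = 77.9 - 7.5338 = 70.37 F

70.37 F


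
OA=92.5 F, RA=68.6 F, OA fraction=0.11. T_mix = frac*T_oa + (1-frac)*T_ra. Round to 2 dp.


T_mix = 0.11*92.5 + 0.89*68.6 = 71.23 F

71.23 F


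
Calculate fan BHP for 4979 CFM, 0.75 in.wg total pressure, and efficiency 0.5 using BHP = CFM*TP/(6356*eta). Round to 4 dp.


BHP = 4979 * 0.75 / (6356 * 0.5) = 1.1750 hp

1.1750 hp


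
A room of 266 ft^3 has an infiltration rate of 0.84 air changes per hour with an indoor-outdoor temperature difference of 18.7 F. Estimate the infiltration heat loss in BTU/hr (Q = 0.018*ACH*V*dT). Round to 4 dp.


Q = 0.018 * 0.84 * 266 * 18.7 = 75.2099 BTU/hr

75.2099 BTU/hr


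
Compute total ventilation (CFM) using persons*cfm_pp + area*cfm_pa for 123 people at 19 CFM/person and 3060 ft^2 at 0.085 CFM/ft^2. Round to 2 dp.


Total = 123*19 + 3060*0.085 = 2597.10 CFM

2597.10 CFM


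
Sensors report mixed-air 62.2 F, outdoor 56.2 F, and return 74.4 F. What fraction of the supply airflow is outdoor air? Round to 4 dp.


frac = (62.2 - 74.4) / (56.2 - 74.4) = 0.6703

0.6703


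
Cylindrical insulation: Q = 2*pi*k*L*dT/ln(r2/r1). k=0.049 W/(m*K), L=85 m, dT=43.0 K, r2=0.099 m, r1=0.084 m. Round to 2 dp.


Q = 2*pi*0.049*85*43.0/ln(0.099/0.084) = 6848.85 W

6848.85 W


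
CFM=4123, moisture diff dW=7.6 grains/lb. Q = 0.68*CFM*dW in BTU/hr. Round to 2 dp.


Q = 0.68 * 4123 * 7.6 = 21307.66 BTU/hr

21307.66 BTU/hr


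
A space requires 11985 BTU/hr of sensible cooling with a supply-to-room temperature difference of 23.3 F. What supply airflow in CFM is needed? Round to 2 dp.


CFM = 11985 / (1.08 * 23.3) = 476.28

476.28 CFM


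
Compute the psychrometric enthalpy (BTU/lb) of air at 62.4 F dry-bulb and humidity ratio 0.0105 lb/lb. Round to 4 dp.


h = 0.24*62.4 + 0.0105*(1061+0.444*62.4) = 26.4074 BTU/lb

26.4074 BTU/lb


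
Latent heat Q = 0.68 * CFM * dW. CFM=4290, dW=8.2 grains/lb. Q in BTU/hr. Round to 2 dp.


Q = 0.68 * 4290 * 8.2 = 23921.04 BTU/hr

23921.04 BTU/hr


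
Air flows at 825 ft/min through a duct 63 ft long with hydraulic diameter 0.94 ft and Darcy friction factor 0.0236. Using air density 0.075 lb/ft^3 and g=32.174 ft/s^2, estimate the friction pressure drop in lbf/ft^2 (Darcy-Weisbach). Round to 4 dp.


v_fps = 825/60 = 13.75 ft/s
dp = 0.0236*(63/0.94)*0.075*13.75^2/(2*32.174) = 0.3485 lbf/ft^2

0.3485 lbf/ft^2


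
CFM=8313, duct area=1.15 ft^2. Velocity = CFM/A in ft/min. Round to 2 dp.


V = 8313 / 1.15 = 7228.70 ft/min

7228.70 ft/min


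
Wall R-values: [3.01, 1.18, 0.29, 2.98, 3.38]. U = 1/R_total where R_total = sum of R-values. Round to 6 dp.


R_total = 3.01 + 1.18 + 0.29 + 2.98 + 3.38 = 10.84
U = 1/10.84 = 0.092251

0.092251


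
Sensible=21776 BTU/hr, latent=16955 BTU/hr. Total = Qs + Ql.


Qt = 21776 + 16955 = 38731 BTU/hr

38731 BTU/hr


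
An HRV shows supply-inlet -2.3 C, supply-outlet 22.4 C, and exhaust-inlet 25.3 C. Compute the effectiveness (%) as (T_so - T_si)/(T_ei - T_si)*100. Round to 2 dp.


eff = (22.4-(-2.3))/(25.3-(-2.3))*100 = 89.49 %

89.49 %


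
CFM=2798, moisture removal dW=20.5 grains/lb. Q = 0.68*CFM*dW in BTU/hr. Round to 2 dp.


Q = 0.68 * 2798 * 20.5 = 39004.12 BTU/hr

39004.12 BTU/hr


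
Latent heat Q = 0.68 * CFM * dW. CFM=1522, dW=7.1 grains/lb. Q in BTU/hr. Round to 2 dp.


Q = 0.68 * 1522 * 7.1 = 7348.22 BTU/hr

7348.22 BTU/hr


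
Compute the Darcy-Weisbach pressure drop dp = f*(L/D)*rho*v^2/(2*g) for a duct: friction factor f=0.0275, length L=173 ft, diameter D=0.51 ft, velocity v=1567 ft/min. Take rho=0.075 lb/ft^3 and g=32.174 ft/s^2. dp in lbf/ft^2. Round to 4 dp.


v_fps = 1567/60 = 26.1167 ft/s
dp = 0.0275*(173/0.51)*0.075*26.1167^2/(2*32.174) = 7.4160 lbf/ft^2

7.4160 lbf/ft^2


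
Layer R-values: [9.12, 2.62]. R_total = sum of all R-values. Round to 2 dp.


R_total = 9.12 + 2.62 = 11.74

11.74


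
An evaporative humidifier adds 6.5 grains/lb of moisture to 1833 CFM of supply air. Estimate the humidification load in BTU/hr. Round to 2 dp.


Q = 0.68 * 1833 * 6.5 = 8101.86 BTU/hr

8101.86 BTU/hr


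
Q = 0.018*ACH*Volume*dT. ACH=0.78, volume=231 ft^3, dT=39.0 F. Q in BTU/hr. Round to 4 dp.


Q = 0.018 * 0.78 * 231 * 39.0 = 126.4864 BTU/hr

126.4864 BTU/hr


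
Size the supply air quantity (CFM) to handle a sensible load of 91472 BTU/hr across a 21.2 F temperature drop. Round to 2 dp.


CFM = 91472 / (1.08 * 21.2) = 3995.11

3995.11 CFM


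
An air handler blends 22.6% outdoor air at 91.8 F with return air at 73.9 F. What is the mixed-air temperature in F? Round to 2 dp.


T_mix = 73.9 + (22.6/100)*(91.8-73.9) = 77.95 F

77.95 F


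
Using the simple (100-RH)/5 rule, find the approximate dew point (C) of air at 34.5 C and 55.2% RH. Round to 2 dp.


Td = 34.5 - (100-55.2)/5 = 25.54 C

25.54 C


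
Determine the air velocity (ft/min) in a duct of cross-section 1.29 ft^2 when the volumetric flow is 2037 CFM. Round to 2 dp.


V = 2037 / 1.29 = 1579.07 ft/min

1579.07 ft/min


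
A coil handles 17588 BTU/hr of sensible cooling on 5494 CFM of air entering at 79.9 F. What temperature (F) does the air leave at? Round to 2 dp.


dT = 17588/(1.08*5494) = 2.9642
T_leave = 79.9 - 2.9642 = 76.94 F

76.94 F


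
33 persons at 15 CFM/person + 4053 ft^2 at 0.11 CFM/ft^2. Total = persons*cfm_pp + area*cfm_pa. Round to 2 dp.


Total = 33*15 + 4053*0.11 = 940.83 CFM

940.83 CFM


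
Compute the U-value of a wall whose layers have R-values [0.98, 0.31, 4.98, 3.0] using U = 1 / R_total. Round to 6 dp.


R_total = 0.98 + 0.31 + 4.98 + 3.0 = 9.27
U = 1/9.27 = 0.107875

0.107875


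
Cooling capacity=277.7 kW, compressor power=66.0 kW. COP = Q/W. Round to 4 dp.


COP = 277.7 / 66.0 = 4.2076

4.2076


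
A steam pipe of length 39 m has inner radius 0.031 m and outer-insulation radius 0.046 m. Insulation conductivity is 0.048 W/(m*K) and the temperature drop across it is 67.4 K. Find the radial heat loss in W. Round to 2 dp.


Q = 2*pi*0.048*39*67.4/ln(0.046/0.031) = 2008.76 W

2008.76 W


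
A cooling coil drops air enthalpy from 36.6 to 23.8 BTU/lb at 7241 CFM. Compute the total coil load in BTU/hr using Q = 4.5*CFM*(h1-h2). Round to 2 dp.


Q = 4.5 * 7241 * (36.6 - 23.8) = 417081.60 BTU/hr

417081.60 BTU/hr


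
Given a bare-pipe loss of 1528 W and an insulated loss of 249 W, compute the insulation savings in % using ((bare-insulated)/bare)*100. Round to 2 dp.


Savings = ((1528-249)/1528)*100 = 83.70 %

83.70 %


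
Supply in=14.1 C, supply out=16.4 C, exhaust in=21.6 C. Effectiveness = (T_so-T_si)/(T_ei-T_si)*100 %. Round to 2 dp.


eff = (16.4-14.1)/(21.6-14.1)*100 = 30.67 %

30.67 %


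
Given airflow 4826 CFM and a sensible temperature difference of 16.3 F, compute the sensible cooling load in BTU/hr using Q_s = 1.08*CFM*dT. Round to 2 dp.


Q = 1.08 * 4826 * 16.3 = 84956.90 BTU/hr

84956.90 BTU/hr


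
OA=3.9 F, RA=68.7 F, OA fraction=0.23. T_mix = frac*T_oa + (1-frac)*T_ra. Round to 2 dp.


T_mix = 0.23*3.9 + 0.77*68.7 = 53.80 F

53.80 F


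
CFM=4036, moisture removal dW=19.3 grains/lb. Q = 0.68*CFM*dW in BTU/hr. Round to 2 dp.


Q = 0.68 * 4036 * 19.3 = 52968.46 BTU/hr

52968.46 BTU/hr


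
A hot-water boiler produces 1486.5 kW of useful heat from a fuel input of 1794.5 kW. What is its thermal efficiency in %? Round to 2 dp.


eta = (1486.5/1794.5)*100 = 82.84 %

82.84 %


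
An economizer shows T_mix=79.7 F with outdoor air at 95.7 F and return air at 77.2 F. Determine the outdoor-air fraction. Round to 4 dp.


frac = (79.7 - 77.2) / (95.7 - 77.2) = 0.1351

0.1351


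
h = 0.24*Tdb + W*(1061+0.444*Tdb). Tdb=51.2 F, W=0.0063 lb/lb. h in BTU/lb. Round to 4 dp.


h = 0.24*51.2 + 0.0063*(1061+0.444*51.2) = 19.1155 BTU/lb

19.1155 BTU/lb


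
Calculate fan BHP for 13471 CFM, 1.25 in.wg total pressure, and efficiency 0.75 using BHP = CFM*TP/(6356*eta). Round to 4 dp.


BHP = 13471 * 1.25 / (6356 * 0.75) = 3.5324 hp

3.5324 hp


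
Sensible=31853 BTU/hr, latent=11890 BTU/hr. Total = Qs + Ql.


Qt = 31853 + 11890 = 43743 BTU/hr

43743 BTU/hr


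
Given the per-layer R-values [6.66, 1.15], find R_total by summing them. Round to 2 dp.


R_total = 6.66 + 1.15 = 7.81

7.81


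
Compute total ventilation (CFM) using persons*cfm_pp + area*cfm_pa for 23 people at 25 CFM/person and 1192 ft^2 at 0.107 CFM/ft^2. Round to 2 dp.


Total = 23*25 + 1192*0.107 = 702.54 CFM

702.54 CFM


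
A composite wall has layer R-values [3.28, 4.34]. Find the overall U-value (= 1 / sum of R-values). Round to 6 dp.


R_total = 3.28 + 4.34 = 7.62
U = 1/7.62 = 0.131234

0.131234


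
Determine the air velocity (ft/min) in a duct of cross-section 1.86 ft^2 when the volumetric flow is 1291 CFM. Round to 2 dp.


V = 1291 / 1.86 = 694.09 ft/min

694.09 ft/min


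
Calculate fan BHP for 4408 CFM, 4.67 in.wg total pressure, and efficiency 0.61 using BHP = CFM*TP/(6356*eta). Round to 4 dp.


BHP = 4408 * 4.67 / (6356 * 0.61) = 5.3094 hp

5.3094 hp


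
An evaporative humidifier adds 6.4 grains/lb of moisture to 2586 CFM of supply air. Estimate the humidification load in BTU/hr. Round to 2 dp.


Q = 0.68 * 2586 * 6.4 = 11254.27 BTU/hr

11254.27 BTU/hr


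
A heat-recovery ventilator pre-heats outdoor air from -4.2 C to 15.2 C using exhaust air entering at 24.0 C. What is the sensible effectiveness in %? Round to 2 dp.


eff = (15.2-(-4.2))/(24.0-(-4.2))*100 = 68.79 %

68.79 %


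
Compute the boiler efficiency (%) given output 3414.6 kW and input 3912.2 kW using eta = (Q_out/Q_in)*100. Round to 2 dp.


eta = (3414.6/3912.2)*100 = 87.28 %

87.28 %


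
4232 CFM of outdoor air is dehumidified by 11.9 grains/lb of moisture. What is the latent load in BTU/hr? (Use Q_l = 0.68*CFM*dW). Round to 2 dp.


Q = 0.68 * 4232 * 11.9 = 34245.34 BTU/hr

34245.34 BTU/hr


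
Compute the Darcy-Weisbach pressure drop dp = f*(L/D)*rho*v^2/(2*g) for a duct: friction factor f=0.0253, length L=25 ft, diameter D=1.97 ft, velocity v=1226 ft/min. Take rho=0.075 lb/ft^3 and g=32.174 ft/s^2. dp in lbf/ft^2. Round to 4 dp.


v_fps = 1226/60 = 20.4333 ft/s
dp = 0.0253*(25/1.97)*0.075*20.4333^2/(2*32.174) = 0.1562 lbf/ft^2

0.1562 lbf/ft^2


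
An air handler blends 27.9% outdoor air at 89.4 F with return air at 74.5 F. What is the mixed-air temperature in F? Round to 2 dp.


T_mix = 74.5 + (27.9/100)*(89.4-74.5) = 78.66 F

78.66 F


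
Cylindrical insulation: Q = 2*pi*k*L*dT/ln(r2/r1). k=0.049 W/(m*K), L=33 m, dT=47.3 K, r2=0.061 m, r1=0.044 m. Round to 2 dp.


Q = 2*pi*0.049*33*47.3/ln(0.061/0.044) = 1471.03 W

1471.03 W
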